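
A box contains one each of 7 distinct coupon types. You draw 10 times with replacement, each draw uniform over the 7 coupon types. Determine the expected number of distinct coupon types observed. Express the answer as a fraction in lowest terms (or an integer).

222009073/40353607

Let Xⱼ=1 if type j appears at least once. P(Xⱼ=1) = 1 − ((7−1)/7)^10 = 222009073/282475249.
E[#distinct] = 7·222009073/282475249 = 222009073/40353607.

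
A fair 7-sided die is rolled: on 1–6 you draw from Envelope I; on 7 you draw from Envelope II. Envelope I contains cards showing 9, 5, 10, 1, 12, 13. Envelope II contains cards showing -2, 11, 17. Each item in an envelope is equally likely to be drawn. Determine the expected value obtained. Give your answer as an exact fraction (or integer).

176/21

E[X | Envelope I] = (9 + 5 + 10 + 1 + 12 + 13)/6 = 25/3
E[X | Envelope II] = (-2 + 11 + 17)/3 = 26/3
E[X] = (6/7)·25/3 + (1/7)·26/3 = 176/21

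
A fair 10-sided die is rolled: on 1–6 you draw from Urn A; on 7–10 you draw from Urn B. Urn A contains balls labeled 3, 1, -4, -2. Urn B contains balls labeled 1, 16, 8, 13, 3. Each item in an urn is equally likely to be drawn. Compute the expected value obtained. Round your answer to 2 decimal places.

E[X | Urn A] = (3 + 1 − 4 − 2)/4 = -1/2
E[X | Urn B] = (1 + 16 + 8 + 13 + 3)/5 = 41/5
E[X] = (3/5)·(-1/2) + (2/5)·41/5 = 149/50 ≈ 2.98

2.98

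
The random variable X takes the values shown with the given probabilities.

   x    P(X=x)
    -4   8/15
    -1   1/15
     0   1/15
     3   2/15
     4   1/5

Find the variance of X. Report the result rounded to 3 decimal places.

E[X] = (8/15)·(-4) + (1/15)·(-1) + (1/15)·0 + (2/15)·3 + (1/5)·4 = -1
E[X²] = (8/15)·16 + (1/15)·1 + (1/15)·0 + (2/15)·9 + (1/5)·16 = 13
Var(X) = 13 − (-1)² = 12 ≈ 12.000

12.000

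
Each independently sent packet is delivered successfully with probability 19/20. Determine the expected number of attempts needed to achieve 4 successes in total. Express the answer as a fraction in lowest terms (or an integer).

By linearity (sum of 4 independent geometric waits), E[trials] = 4/p = 4/(19/20) = 80/19.

80/19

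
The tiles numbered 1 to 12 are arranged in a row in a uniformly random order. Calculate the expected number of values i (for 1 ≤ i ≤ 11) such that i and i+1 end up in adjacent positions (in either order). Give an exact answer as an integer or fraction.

11/6

For each i ∈ {1,…,11}, let Xᵢ = 1 if i and i+1 are adjacent. P(Xᵢ=1) = 2·(12−1)!/12! = 2/12.
By linearity, E[ΣXᵢ] = (11)·(2/12) = 11/6.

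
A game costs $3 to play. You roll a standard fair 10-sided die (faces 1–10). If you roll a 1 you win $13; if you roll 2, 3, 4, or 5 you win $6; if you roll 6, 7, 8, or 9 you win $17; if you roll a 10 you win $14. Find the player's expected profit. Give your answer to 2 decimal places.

$8.90

E[payout] = (2/5)·6 + (1/10)·13 + (1/10)·14 + (2/5)·17 = 119/10
Expected profit = 119/10 − 3 = 89/10 ≈ $8.90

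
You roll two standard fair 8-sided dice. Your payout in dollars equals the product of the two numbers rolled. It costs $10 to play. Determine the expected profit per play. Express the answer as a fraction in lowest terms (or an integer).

41/4 dollars

Distribution of the product of the two numbers rolled: 1 w.p. 1/64, 2 w.p. 1/32, 3 w.p. 1/32, 4 w.p. 3/64, 5 w.p. 1/32, 6 w.p. 1/16, …
E[payout] = (1/64)·1 + (1/32)·2 + (1/32)·3 + (3/64)·4 + (1/32)·5 + (1/16)·6 + (1/32)·7 + (1/16)·8 + (1/64)·9 + (1/32)·10 + (1/16)·12 + (1/32)·14 + (1/32)·15 + (3/64)·16 + (1/32)·18 + (1/32)·20 + (1/32)·21 + (1/16)·24 + (1/64)·25 + (1/32)·28 + (1/32)·30 + (1/32)·32 + (1/32)·35 + (1/64)·36 + (1/32)·40 + (1/32)·42 + (1/32)·48 + (1/64)·49 + (1/32)·56 + (1/64)·64 = 81/4
Expected profit = 81/4 − 10 = 41/4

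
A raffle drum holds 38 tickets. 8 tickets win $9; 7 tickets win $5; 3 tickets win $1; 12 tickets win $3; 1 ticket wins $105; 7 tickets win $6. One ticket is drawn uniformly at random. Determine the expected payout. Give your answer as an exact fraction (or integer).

293/38 dollars

E[payout] = (8/38)·9 + (7/38)·5 + (3/38)·1 + (12/38)·3 + (1/38)·105 + (7/38)·6 = 293/38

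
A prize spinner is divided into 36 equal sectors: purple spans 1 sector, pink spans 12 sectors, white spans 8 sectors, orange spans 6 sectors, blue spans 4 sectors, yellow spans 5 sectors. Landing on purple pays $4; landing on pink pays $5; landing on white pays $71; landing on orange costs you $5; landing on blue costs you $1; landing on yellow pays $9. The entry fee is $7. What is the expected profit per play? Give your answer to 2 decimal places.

$10.86

E[payout] = (1/36)·4 + (12/36)·5 + (8/36)·71 + (6/36)·(-5) + (4/36)·(-1) + (5/36)·9 = 643/36
Expected profit = 643/36 − 7 = 391/36 ≈ $10.86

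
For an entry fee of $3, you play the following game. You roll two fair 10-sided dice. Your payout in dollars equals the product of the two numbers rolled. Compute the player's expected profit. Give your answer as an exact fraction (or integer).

109/4 dollars

Distribution of the product of the two numbers rolled: 1 w.p. 1/100, 2 w.p. 1/50, 3 w.p. 1/50, 4 w.p. 3/100, 5 w.p. 1/50, 6 w.p. 1/25, …
E[payout] = (1/100)·1 + (1/50)·2 + (1/50)·3 + (3/100)·4 + (1/50)·5 + (1/25)·6 + (1/50)·7 + (1/25)·8 + (3/100)·9 + (1/25)·10 + (1/25)·12 + (1/50)·14 + (1/50)·15 + (3/100)·16 + (1/25)·18 + (1/25)·20 + (1/50)·21 + (1/25)·24 + (1/100)·25 + (1/50)·27 + (1/50)·28 + (1/25)·30 + (1/50)·32 + (1/50)·35 + (3/100)·36 + (1/25)·40 + (1/50)·42 + (1/50)·45 + (1/50)·48 + (1/100)·49 + (1/50)·50 + (1/50)·54 + (1/50)·56 + (1/50)·60 + (1/50)·63 + (1/100)·64 + (1/50)·70 + (1/50)·72 + (1/50)·80 + (1/100)·81 + (1/50)·90 + (1/100)·100 = 121/4
Expected profit = 121/4 − 3 = 109/4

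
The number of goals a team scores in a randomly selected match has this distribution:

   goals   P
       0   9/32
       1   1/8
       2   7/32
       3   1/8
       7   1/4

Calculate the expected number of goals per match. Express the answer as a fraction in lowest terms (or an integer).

E[X] = (9/32)·0 + (1/8)·1 + (7/32)·2 + (1/8)·3 + (1/4)·7
     = 43/16

43/16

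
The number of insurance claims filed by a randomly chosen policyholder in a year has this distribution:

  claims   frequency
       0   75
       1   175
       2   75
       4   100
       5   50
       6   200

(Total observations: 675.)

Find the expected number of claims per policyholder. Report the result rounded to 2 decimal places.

Total = 675, so P(claims=0) = 75/675, etc.
E[X] = (1/9)·0 + (7/27)·1 + (1/9)·2 + (4/27)·4 + (2/27)·5 + (8/27)·6
     = 29/9 ≈ 3.22

3.22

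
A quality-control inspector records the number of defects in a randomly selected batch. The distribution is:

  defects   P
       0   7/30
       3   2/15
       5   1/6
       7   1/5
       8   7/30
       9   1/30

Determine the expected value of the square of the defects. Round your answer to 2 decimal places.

32.80

E[X²] = (7/30)·0 + (2/15)·9 + (1/6)·25 + (1/5)·49 + (7/30)·64 + (1/30)·81
     = 164/5 ≈ 32.80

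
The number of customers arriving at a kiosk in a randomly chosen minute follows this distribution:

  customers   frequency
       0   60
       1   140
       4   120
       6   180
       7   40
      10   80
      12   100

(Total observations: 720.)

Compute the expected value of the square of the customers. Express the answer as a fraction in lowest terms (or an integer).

Total = 720, so P(customers=0) = 60/720, etc.
E[X²] = (1/12)·0 + (7/36)·1 + (1/6)·16 + (1/4)·36 + (1/18)·49 + (1/9)·100 + (5/36)·144
     = 1645/36

1645/36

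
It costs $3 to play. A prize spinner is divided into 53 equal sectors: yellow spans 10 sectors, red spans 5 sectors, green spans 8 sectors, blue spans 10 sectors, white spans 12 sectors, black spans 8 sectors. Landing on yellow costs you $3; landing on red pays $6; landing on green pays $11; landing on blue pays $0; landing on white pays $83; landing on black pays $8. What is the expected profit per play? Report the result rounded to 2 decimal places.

E[payout] = (10/53)·(-3) + (5/53)·6 + (8/53)·11 + (10/53)·0 + (12/53)·83 + (8/53)·8 = 1148/53
Expected profit = 1148/53 − 3 = 989/53 ≈ $18.66

$18.66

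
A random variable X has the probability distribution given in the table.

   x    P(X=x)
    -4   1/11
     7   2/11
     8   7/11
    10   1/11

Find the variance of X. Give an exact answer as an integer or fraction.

E[X] = (1/11)·(-4) + (2/11)·7 + (7/11)·8 + (1/11)·10 = 76/11
E[X²] = (1/11)·16 + (2/11)·49 + (7/11)·64 + (1/11)·100 = 662/11
Var(X) = 662/11 − (76/11)² = 1506/121

1506/121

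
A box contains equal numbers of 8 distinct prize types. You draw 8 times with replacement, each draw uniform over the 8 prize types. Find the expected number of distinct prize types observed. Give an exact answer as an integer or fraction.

Let Xⱼ=1 if type j appears at least once. P(Xⱼ=1) = 1 − ((8−1)/8)^8 = 11012415/16777216.
E[#distinct] = 8·11012415/16777216 = 11012415/2097152.

11012415/2097152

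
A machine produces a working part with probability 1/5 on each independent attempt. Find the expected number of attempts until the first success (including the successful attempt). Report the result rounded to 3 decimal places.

5.000

For a geometric distribution, E[trials] = 1/p = 1/(1/5) = 5.
≈ 5.000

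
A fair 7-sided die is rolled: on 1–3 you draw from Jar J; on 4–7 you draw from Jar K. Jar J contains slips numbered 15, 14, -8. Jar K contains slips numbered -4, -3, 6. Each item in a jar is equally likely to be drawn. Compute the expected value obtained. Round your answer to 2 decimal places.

2.81

E[X | Jar J] = (15 + 14 − 8)/3 = 7
E[X | Jar K] = (-4 − 3 + 6)/3 = -1/3
E[X] = (3/7)·7 + (4/7)·(-1/3) = 59/21 ≈ 2.81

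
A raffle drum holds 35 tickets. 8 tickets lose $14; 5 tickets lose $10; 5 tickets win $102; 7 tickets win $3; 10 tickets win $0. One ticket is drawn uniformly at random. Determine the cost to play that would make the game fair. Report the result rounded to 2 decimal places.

E[payout] = (8/35)·(-14) + (5/35)·(-10) + (5/35)·102 + (7/35)·3 + (10/35)·0 = 369/35
Fair fee = E[payout] = 369/35 ≈ $10.54

$10.54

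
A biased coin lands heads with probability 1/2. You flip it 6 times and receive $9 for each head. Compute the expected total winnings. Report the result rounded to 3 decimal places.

$27.000

E[#heads] = 6·1/2 = 3 (linearity over flips).
E[winnings] = 9·3 = 27.
≈ 27.000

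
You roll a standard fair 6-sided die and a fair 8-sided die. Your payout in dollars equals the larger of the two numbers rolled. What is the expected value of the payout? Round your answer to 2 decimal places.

$5.23

Distribution of the larger of the two numbers rolled: 1 w.p. 1/48, 2 w.p. 1/16, 3 w.p. 5/48, 4 w.p. 7/48, 5 w.p. 3/16, 6 w.p. 11/48, …
E[payout] = (1/48)·1 + (1/16)·2 + (5/48)·3 + (7/48)·4 + (3/16)·5 + (11/48)·6 + (1/8)·7 + (1/8)·8 = 251/48
≈ $5.23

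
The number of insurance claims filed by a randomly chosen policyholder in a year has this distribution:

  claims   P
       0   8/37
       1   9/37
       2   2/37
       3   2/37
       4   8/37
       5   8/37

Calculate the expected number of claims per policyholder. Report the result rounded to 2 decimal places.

2.46

E[X] = (8/37)·0 + (9/37)·1 + (2/37)·2 + (2/37)·3 + (8/37)·4 + (8/37)·5
     = 91/37 ≈ 2.46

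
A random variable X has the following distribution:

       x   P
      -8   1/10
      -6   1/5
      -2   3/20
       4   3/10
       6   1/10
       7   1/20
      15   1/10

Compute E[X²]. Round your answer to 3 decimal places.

47.550

E[X²] = (1/10)·64 + (1/5)·36 + (3/20)·4 + (3/10)·16 + (1/10)·36 + (1/20)·49 + (1/10)·225
     = 951/20 ≈ 47.550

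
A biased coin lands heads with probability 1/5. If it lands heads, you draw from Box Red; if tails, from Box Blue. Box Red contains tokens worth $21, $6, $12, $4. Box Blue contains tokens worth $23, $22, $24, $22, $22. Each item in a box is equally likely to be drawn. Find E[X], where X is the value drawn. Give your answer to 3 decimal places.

$20.230

E[X | Box Red] = (21 + 6 + 12 + 4)/4 = 43/4
E[X | Box Blue] = (23 + 22 + 24 + 22 + 22)/5 = 113/5
E[X] = (1/5)·43/4 + (4/5)·113/5 = 2023/100 ≈ 20.230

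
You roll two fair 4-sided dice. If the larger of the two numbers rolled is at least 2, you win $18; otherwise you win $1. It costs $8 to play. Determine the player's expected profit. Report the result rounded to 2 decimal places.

E[payout] = (1/16)·1 + (15/16)·18 = 271/16
Expected profit = 271/16 − 8 = 143/16 ≈ $8.94

$8.94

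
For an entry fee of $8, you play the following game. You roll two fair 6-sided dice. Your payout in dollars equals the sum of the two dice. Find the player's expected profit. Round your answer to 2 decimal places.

Distribution of the sum of the two dice: 2 w.p. 1/36, 3 w.p. 1/18, 4 w.p. 1/12, 5 w.p. 1/9, 6 w.p. 5/36, 7 w.p. 1/6, …
E[payout] = (1/36)·2 + (1/18)·3 + (1/12)·4 + (1/9)·5 + (5/36)·6 + (1/6)·7 + (5/36)·8 + (1/9)·9 + (1/12)·10 + (1/18)·11 + (1/36)·12 = 7
Expected profit = 7 − 8 = -1 ≈ -$1.00

-$1.00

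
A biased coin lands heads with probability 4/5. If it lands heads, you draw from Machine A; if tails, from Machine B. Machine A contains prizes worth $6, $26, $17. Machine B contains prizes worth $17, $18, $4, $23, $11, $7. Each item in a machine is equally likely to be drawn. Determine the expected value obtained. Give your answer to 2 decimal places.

$15.73

E[X | Machine A] = (6 + 26 + 17)/3 = 49/3
E[X | Machine B] = (17 + 18 + 4 + 23 + 11 + 7)/6 = 40/3
E[X] = (4/5)·49/3 + (1/5)·40/3 = 236/15 ≈ 15.73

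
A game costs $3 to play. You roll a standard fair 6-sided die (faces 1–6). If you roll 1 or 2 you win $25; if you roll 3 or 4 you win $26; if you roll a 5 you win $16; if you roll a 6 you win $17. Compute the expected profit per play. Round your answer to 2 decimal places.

$19.50

E[payout] = (1/6)·16 + (1/6)·17 + (1/3)·25 + (1/3)·26 = 45/2
Expected profit = 45/2 − 3 = 39/2 ≈ $19.50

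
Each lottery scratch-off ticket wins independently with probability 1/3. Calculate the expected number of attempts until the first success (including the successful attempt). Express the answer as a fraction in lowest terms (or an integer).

3

For a geometric distribution, E[trials] = 1/p = 1/(1/3) = 3.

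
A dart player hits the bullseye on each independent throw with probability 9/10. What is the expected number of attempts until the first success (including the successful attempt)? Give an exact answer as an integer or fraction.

For a geometric distribution, E[trials] = 1/p = 1/(9/10) = 10/9.

10/9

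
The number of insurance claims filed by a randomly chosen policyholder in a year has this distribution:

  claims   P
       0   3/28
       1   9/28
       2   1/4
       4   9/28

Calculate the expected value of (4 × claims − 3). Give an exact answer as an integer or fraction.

38/7

E[4x-3] = (3/28)·(-3) + (9/28)·1 + (1/4)·5 + (9/28)·13
     = 38/7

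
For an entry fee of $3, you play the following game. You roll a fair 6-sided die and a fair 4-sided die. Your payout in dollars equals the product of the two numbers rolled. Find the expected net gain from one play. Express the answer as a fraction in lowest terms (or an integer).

23/4 dollars

Distribution of the product of the two numbers rolled: 1 w.p. 1/24, 2 w.p. 1/12, 3 w.p. 1/12, 4 w.p. 1/8, 5 w.p. 1/24, 6 w.p. 1/8, …
E[payout] = (1/24)·1 + (1/12)·2 + (1/12)·3 + (1/8)·4 + (1/24)·5 + (1/8)·6 + (1/12)·8 + (1/24)·9 + (1/24)·10 + (1/8)·12 + (1/24)·15 + (1/24)·16 + (1/24)·18 + (1/24)·20 + (1/24)·24 = 35/4
Expected profit = 35/4 − 3 = 23/4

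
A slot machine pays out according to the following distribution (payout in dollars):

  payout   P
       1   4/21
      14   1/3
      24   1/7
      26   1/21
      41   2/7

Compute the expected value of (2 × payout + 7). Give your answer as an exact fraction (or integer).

1039/21

E[2x+7] = (4/21)·9 + (1/3)·35 + (1/7)·55 + (1/21)·59 + (2/7)·89
     = 1039/21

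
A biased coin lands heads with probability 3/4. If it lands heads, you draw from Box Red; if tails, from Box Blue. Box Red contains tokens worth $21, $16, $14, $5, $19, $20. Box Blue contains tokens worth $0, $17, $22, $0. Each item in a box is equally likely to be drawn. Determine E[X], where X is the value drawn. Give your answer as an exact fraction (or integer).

229/16 dollars

E[X | Box Red] = (21 + 16 + 14 + 5 + 19 + 20)/6 = 95/6
E[X | Box Blue] = (0 + 17 + 22 + 0)/4 = 39/4
E[X] = (3/4)·95/6 + (1/4)·39/4 = 229/16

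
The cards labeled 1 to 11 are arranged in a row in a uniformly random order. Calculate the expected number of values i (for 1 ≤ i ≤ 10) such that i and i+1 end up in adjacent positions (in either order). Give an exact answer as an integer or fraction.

For each i ∈ {1,…,10}, let Xᵢ = 1 if i and i+1 are adjacent. P(Xᵢ=1) = 2·(11−1)!/11! = 2/11.
By linearity, E[ΣXᵢ] = (10)·(2/11) = 20/11.

20/11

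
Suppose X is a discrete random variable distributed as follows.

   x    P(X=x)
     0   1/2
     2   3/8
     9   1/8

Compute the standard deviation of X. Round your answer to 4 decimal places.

E[X] = 15/8, E[X²] = 93/8
Var(X) = E[X²] − (E[X])² = 93/8 − 225/64 = 519/64
SD(X) = √(519/64) ≈ 2.8477

2.8477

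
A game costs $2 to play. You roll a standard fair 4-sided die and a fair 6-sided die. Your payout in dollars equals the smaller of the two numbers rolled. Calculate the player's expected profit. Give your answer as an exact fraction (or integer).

Distribution of the smaller of the two numbers rolled: 1 w.p. 3/8, 2 w.p. 7/24, 3 w.p. 5/24, 4 w.p. 1/8
E[payout] = (3/8)·1 + (7/24)·2 + (5/24)·3 + (1/8)·4 = 25/12
Expected profit = 25/12 − 2 = 1/12

1/12 dollars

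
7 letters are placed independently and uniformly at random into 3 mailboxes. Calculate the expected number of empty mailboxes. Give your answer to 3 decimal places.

Let Xⱼ=1 if mailbox j is empty. P(Xⱼ=1) = ((3-1)/3)^7 = 128/2187.
By linearity, E[#empty] = 3·128/2187 = 128/729.
≈ 0.176

0.176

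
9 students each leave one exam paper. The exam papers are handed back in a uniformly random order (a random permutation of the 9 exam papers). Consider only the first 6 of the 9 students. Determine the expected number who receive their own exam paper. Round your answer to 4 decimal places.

0.6667

Let Xᵢ = 1 if person i gets their own exam paper. For each i, P(Xᵢ=1) = 1/9.
By linearity of expectation, E[X₁+…+X_6] = 6·(1/9) = 2/3.
≈ 0.6667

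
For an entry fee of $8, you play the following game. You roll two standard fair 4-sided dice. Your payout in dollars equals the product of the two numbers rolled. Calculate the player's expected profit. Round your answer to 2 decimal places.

-$1.75

Distribution of the product of the two numbers rolled: 1 w.p. 1/16, 2 w.p. 1/8, 3 w.p. 1/8, 4 w.p. 3/16, 6 w.p. 1/8, 8 w.p. 1/8, …
E[payout] = (1/16)·1 + (1/8)·2 + (1/8)·3 + (3/16)·4 + (1/8)·6 + (1/8)·8 + (1/16)·9 + (1/8)·12 + (1/16)·16 = 25/4
Expected profit = 25/4 − 8 = -7/4 ≈ -$1.75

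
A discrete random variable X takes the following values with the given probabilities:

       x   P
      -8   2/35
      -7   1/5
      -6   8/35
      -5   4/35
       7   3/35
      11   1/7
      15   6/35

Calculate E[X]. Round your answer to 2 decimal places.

0.94

E[X] = (2/35)·(-8) + (1/5)·(-7) + (8/35)·(-6) + (4/35)·(-5) + (3/35)·7 + (1/7)·11 + (6/35)·15
     = 33/35 ≈ 0.94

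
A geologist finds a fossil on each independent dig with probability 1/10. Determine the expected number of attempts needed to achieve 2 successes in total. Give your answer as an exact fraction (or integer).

By linearity (sum of 2 independent geometric waits), E[trials] = 2/p = 2/(1/10) = 20.

20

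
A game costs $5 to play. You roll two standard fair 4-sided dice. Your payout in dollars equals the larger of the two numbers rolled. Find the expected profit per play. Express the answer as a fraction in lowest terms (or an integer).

Distribution of the larger of the two numbers rolled: 1 w.p. 1/16, 2 w.p. 3/16, 3 w.p. 5/16, 4 w.p. 7/16
E[payout] = (1/16)·1 + (3/16)·2 + (5/16)·3 + (7/16)·4 = 25/8
Expected profit = 25/8 − 5 = -15/8

-15/8 dollars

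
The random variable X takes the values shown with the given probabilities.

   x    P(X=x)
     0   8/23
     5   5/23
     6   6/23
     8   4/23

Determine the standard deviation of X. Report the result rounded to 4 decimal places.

3.0995

E[X] = 93/23, E[X²] = 597/23
Var(X) = E[X²] − (E[X])² = 597/23 − 8649/529 = 5082/529
SD(X) = √(5082/529) ≈ 3.0995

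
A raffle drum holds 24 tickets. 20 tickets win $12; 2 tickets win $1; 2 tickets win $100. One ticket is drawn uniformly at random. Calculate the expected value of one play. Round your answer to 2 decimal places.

$18.42

E[payout] = (20/24)·12 + (2/24)·1 + (2/24)·100 = 221/12
≈ $18.42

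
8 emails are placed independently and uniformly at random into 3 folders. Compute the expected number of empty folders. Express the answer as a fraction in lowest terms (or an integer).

Let Xⱼ=1 if folder j is empty. P(Xⱼ=1) = ((3-1)/3)^8 = 256/6561.
By linearity, E[#empty] = 3·256/6561 = 256/2187.

256/2187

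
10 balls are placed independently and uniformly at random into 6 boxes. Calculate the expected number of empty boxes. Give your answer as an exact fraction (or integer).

Let Xⱼ=1 if box j is empty. P(Xⱼ=1) = ((6-1)/6)^10 = 9765625/60466176.
By linearity, E[#empty] = 6·9765625/60466176 = 9765625/10077696.

9765625/10077696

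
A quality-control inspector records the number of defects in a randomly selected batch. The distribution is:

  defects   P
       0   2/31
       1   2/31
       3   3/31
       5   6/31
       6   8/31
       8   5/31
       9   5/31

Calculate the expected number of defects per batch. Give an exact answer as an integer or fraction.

E[X] = (2/31)·0 + (2/31)·1 + (3/31)·3 + (6/31)·5 + (8/31)·6 + (5/31)·8 + (5/31)·9
     = 174/31

174/31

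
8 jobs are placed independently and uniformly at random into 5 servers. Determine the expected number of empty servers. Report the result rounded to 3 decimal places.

0.839

Let Xⱼ=1 if server j is empty. P(Xⱼ=1) = ((5-1)/5)^8 = 65536/390625.
By linearity, E[#empty] = 5·65536/390625 = 65536/78125.
≈ 0.839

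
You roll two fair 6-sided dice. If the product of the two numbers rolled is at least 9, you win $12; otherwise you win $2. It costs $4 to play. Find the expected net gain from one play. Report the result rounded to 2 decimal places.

E[payout] = (4/9)·2 + (5/9)·12 = 68/9
Expected profit = 68/9 − 4 = 32/9 ≈ $3.56

$3.56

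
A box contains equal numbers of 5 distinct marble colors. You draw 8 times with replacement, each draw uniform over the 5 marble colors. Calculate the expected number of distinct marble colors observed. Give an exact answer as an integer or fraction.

325089/78125

Let Xⱼ=1 if type j appears at least once. P(Xⱼ=1) = 1 − ((5−1)/5)^8 = 325089/390625.
E[#distinct] = 5·325089/390625 = 325089/78125.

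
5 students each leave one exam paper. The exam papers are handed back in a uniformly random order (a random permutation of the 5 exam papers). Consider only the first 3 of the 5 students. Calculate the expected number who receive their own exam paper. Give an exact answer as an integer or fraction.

Let Xᵢ = 1 if person i gets their own exam paper. For each i, P(Xᵢ=1) = 1/5.
By linearity of expectation, E[X₁+…+X_3] = 3·(1/5) = 3/5.

3/5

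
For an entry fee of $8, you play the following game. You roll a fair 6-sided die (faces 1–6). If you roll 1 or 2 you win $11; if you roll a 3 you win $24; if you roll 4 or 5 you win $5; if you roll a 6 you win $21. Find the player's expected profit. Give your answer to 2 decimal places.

$4.83

E[payout] = (1/3)·5 + (1/3)·11 + (1/6)·21 + (1/6)·24 = 77/6
Expected profit = 77/6 − 8 = 29/6 ≈ $4.83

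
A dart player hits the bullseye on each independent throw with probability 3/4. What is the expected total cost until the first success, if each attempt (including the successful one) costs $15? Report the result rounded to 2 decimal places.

$20.00

E[#attempts] = 1/p = 4/3; E[cost] = 15·4/3 = 20.
≈ 20.00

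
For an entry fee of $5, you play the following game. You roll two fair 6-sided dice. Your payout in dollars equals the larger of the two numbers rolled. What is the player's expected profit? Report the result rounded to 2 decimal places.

-$0.53

Distribution of the larger of the two numbers rolled: 1 w.p. 1/36, 2 w.p. 1/12, 3 w.p. 5/36, 4 w.p. 7/36, 5 w.p. 1/4, 6 w.p. 11/36
E[payout] = (1/36)·1 + (1/12)·2 + (5/36)·3 + (7/36)·4 + (1/4)·5 + (11/36)·6 = 161/36
Expected profit = 161/36 − 5 = -19/36 ≈ -$0.53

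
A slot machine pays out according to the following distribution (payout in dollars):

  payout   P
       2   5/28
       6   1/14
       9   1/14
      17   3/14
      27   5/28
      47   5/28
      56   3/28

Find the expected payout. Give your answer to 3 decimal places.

E[X] = (5/28)·2 + (1/14)·6 + (1/14)·9 + (3/14)·17 + (5/28)·27 + (5/28)·47 + (3/28)·56
     = 170/7 ≈ 24.286

$24.286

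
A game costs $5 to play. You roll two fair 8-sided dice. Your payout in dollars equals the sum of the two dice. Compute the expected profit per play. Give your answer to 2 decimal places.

$4.00

Distribution of the sum of the two dice: 2 w.p. 1/64, 3 w.p. 1/32, 4 w.p. 3/64, 5 w.p. 1/16, 6 w.p. 5/64, 7 w.p. 3/32, …
E[payout] = (1/64)·2 + (1/32)·3 + (3/64)·4 + (1/16)·5 + (5/64)·6 + (3/32)·7 + (7/64)·8 + (1/8)·9 + (7/64)·10 + (3/32)·11 + (5/64)·12 + (1/16)·13 + (3/64)·14 + (1/32)·15 + (1/64)·16 = 9
Expected profit = 9 − 5 = 4 ≈ $4.00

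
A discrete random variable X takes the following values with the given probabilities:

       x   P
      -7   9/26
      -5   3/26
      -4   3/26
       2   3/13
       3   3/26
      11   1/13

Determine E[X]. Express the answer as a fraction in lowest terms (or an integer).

E[X] = (9/26)·(-7) + (3/26)·(-5) + (3/26)·(-4) + (3/13)·2 + (3/26)·3 + (1/13)·11
     = -47/26

-47/26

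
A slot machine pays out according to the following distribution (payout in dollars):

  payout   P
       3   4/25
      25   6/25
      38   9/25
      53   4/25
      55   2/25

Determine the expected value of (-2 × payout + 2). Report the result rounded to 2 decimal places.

-64.08

E[-2x+2] = (4/25)·(-4) + (6/25)·(-48) + (9/25)·(-74) + (4/25)·(-104) + (2/25)·(-108)
     = -1602/25 ≈ -64.08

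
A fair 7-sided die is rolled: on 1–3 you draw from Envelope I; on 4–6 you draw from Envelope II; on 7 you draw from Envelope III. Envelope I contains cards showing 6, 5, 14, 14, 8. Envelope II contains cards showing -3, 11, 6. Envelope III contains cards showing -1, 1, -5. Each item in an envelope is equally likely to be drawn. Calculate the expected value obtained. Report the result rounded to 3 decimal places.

E[X | Envelope I] = (6 + 5 + 14 + 14 + 8)/5 = 47/5
E[X | Envelope II] = (-3 + 11 + 6)/3 = 14/3
E[X | Envelope III] = (-1 + 1 − 5)/3 = -5/3
E[X] = (3/7)·47/5 + (3/7)·14/3 + (1/7)·(-5/3) = 608/105 ≈ 5.790

5.790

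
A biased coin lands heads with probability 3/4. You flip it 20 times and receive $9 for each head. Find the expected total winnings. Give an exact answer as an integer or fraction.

$135

E[#heads] = 20·3/4 = 15 (linearity over flips).
E[winnings] = 9·15 = 135.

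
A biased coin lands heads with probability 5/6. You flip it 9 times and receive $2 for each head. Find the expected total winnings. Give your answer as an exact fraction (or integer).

E[#heads] = 9·5/6 = 15/2 (linearity over flips).
E[winnings] = 2·15/2 = 15.

$15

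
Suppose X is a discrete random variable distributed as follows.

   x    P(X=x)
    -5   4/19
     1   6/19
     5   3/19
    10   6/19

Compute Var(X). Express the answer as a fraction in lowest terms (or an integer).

E[X] = (4/19)·(-5) + (6/19)·1 + (3/19)·5 + (6/19)·10 = 61/19
E[X²] = (4/19)·25 + (6/19)·1 + (3/19)·25 + (6/19)·100 = 781/19
Var(X) = 781/19 − (61/19)² = 11118/361

11118/361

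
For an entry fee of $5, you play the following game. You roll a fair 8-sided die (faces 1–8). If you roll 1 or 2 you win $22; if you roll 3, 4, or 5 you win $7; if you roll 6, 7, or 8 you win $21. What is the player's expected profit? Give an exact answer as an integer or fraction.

E[payout] = (3/8)·7 + (3/8)·21 + (1/4)·22 = 16
Expected profit = 16 − 5 = 11

$11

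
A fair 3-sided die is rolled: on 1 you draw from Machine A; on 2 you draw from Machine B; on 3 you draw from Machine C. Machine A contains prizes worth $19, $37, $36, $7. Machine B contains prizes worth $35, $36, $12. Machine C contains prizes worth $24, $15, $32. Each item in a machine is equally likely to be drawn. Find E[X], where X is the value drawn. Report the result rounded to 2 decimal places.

$25.36

E[X | Machine A] = (19 + 37 + 36 + 7)/4 = 99/4
E[X | Machine B] = (35 + 36 + 12)/3 = 83/3
E[X | Machine C] = (24 + 15 + 32)/3 = 71/3
E[X] = (1/3)·99/4 + (1/3)·83/3 + (1/3)·71/3 = 913/36 ≈ 25.36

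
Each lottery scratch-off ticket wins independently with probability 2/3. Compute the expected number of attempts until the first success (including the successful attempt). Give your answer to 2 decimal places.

1.50

For a geometric distribution, E[trials] = 1/p = 1/(2/3) = 3/2.
≈ 1.50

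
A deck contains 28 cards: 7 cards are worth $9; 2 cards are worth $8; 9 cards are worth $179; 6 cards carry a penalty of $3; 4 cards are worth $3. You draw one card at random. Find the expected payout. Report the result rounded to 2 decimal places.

$60.14

E[payout] = (7/28)·9 + (2/28)·8 + (9/28)·179 + (6/28)·(-3) + (4/28)·3 = 421/7
≈ $60.14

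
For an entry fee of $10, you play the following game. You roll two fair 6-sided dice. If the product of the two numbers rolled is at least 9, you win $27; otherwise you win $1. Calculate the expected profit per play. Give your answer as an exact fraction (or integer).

49/9 dollars

E[payout] = (4/9)·1 + (5/9)·27 = 139/9
Expected profit = 139/9 − 10 = 49/9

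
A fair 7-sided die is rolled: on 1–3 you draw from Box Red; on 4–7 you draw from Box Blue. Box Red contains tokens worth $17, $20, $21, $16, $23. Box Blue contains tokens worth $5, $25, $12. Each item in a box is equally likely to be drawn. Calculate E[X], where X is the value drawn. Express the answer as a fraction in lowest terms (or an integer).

571/35 dollars

E[X | Box Red] = (17 + 20 + 21 + 16 + 23)/5 = 97/5
E[X | Box Blue] = (5 + 25 + 12)/3 = 14
E[X] = (3/7)·97/5 + (4/7)·14 = 571/35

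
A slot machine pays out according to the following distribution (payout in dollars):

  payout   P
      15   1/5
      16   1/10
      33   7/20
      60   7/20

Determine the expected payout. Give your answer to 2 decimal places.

E[X] = (1/5)·15 + (1/10)·16 + (7/20)·33 + (7/20)·60
     = 743/20 ≈ 37.15

$37.15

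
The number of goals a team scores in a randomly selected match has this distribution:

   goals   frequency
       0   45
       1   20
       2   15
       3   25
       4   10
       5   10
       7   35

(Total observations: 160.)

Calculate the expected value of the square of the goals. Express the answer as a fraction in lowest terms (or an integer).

243/16

Total = 160, so P(goals=0) = 45/160, etc.
E[X²] = (9/32)·0 + (1/8)·1 + (3/32)·4 + (5/32)·9 + (1/16)·16 + (1/16)·25 + (7/32)·49
     = 243/16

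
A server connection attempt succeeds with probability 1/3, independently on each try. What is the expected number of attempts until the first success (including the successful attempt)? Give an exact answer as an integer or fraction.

For a geometric distribution, E[trials] = 1/p = 1/(1/3) = 3.

3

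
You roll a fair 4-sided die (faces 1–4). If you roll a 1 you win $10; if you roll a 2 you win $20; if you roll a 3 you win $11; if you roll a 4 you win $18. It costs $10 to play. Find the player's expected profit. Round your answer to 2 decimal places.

E[payout] = (1/4)·10 + (1/4)·11 + (1/4)·18 + (1/4)·20 = 59/4
Expected profit = 59/4 − 10 = 19/4 ≈ $4.75

$4.75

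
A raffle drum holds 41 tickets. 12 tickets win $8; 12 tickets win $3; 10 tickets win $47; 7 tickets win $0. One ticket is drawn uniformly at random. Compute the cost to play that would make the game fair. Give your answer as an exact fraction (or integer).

602/41 dollars

E[payout] = (12/41)·8 + (12/41)·3 + (10/41)·47 + (7/41)·0 = 602/41
Fair fee = E[payout] = 602/41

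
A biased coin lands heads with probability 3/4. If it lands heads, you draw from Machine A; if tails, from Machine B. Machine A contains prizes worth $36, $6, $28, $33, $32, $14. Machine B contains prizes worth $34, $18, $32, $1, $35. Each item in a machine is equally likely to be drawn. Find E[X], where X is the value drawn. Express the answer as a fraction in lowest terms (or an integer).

E[X | Machine A] = (36 + 6 + 28 + 33 + 32 + 14)/6 = 149/6
E[X | Machine B] = (34 + 18 + 32 + 1 + 35)/5 = 24
E[X] = (3/4)·149/6 + (1/4)·24 = 197/8

197/8 dollars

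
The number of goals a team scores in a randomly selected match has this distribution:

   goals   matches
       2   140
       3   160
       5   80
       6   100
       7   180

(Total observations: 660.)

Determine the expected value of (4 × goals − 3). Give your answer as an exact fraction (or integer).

505/33

Total = 660, so P(goals=2) = 140/660, etc.
E[4x-3] = (7/33)·5 + (8/33)·9 + (4/33)·17 + (5/33)·21 + (3/11)·25
     = 505/33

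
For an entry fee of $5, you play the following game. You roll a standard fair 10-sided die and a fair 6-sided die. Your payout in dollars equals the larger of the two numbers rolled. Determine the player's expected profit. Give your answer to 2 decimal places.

Distribution of the larger of the two numbers rolled: 1 w.p. 1/60, 2 w.p. 1/20, 3 w.p. 1/12, 4 w.p. 7/60, 5 w.p. 3/20, 6 w.p. 11/60, …
E[payout] = (1/60)·1 + (1/20)·2 + (1/12)·3 + (7/60)·4 + (3/20)·5 + (11/60)·6 + (1/10)·7 + (1/10)·8 + (1/10)·9 + (1/10)·10 = 73/12
Expected profit = 73/12 − 5 = 13/12 ≈ $1.08

$1.08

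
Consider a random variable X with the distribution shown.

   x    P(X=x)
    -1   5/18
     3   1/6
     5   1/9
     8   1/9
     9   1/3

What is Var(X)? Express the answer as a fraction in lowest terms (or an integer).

E[X] = (5/18)·(-1) + (1/6)·3 + (1/9)·5 + (1/9)·8 + (1/3)·9 = 14/3
E[X²] = (5/18)·1 + (1/6)·9 + (1/9)·25 + (1/9)·64 + (1/3)·81 = 116/3
Var(X) = 116/3 − (14/3)² = 152/9

152/9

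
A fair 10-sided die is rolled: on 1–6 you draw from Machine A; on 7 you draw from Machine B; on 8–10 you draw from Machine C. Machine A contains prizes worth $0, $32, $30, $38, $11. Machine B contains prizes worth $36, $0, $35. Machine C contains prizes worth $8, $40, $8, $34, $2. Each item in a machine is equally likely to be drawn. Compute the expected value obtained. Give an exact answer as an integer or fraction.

3181/150 dollars

E[X | Machine A] = (0 + 32 + 30 + 38 + 11)/5 = 111/5
E[X | Machine B] = (36 + 0 + 35)/3 = 71/3
E[X | Machine C] = (8 + 40 + 8 + 34 + 2)/5 = 92/5
E[X] = (3/5)·111/5 + (1/10)·71/3 + (3/10)·92/5 = 3181/150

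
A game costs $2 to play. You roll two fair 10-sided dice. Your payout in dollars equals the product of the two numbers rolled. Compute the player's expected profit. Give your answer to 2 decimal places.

$28.25

Distribution of the product of the two numbers rolled: 1 w.p. 1/100, 2 w.p. 1/50, 3 w.p. 1/50, 4 w.p. 3/100, 5 w.p. 1/50, 6 w.p. 1/25, …
E[payout] = (1/100)·1 + (1/50)·2 + (1/50)·3 + (3/100)·4 + (1/50)·5 + (1/25)·6 + (1/50)·7 + (1/25)·8 + (3/100)·9 + (1/25)·10 + (1/25)·12 + (1/50)·14 + (1/50)·15 + (3/100)·16 + (1/25)·18 + (1/25)·20 + (1/50)·21 + (1/25)·24 + (1/100)·25 + (1/50)·27 + (1/50)·28 + (1/25)·30 + (1/50)·32 + (1/50)·35 + (3/100)·36 + (1/25)·40 + (1/50)·42 + (1/50)·45 + (1/50)·48 + (1/100)·49 + (1/50)·50 + (1/50)·54 + (1/50)·56 + (1/50)·60 + (1/50)·63 + (1/100)·64 + (1/50)·70 + (1/50)·72 + (1/50)·80 + (1/100)·81 + (1/50)·90 + (1/100)·100 = 121/4
Expected profit = 121/4 − 2 = 113/4 ≈ $28.25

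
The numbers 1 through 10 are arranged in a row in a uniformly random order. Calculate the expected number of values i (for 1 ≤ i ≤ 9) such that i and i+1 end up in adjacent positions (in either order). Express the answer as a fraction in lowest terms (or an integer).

For each i ∈ {1,…,9}, let Xᵢ = 1 if i and i+1 are adjacent. P(Xᵢ=1) = 2·(10−1)!/10! = 2/10.
By linearity, E[ΣXᵢ] = (9)·(2/10) = 9/5.

9/5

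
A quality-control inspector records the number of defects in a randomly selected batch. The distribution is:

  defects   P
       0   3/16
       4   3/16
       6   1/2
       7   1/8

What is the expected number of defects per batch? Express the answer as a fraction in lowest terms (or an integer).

37/8

E[X] = (3/16)·0 + (3/16)·4 + (1/2)·6 + (1/8)·7
     = 37/8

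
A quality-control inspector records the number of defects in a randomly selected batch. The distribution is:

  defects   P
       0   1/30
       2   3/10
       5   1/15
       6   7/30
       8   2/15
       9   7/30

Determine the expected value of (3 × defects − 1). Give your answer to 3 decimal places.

15.500

E[3x-1] = (1/30)·(-1) + (3/10)·5 + (1/15)·14 + (7/30)·17 + (2/15)·23 + (7/30)·26
     = 31/2 ≈ 15.500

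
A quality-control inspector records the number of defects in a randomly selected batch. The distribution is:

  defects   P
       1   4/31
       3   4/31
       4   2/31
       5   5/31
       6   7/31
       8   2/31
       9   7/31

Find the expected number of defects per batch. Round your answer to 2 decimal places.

E[X] = (4/31)·1 + (4/31)·3 + (2/31)·4 + (5/31)·5 + (7/31)·6 + (2/31)·8 + (7/31)·9
     = 170/31 ≈ 5.48

5.48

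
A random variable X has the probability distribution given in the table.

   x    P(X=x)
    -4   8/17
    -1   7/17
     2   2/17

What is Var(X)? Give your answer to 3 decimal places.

E[X] = (8/17)·(-4) + (7/17)·(-1) + (2/17)·2 = -35/17
E[X²] = (8/17)·16 + (7/17)·1 + (2/17)·4 = 143/17
Var(X) = 143/17 − (-35/17)² = 1206/289 ≈ 4.173

4.173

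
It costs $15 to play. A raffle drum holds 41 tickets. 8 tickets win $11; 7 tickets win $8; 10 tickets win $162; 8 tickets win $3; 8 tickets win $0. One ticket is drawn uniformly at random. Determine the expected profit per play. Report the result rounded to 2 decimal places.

E[payout] = (8/41)·11 + (7/41)·8 + (10/41)·162 + (8/41)·3 + (8/41)·0 = 1788/41
Expected profit = 1788/41 − 15 = 1173/41 ≈ $28.61

$28.61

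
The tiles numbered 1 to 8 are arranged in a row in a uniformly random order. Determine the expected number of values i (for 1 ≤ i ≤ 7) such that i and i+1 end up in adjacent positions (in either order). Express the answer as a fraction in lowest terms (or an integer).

For each i ∈ {1,…,7}, let Xᵢ = 1 if i and i+1 are adjacent. P(Xᵢ=1) = 2·(8−1)!/8! = 2/8.
By linearity, E[ΣXᵢ] = (7)·(2/8) = 7/4.

7/4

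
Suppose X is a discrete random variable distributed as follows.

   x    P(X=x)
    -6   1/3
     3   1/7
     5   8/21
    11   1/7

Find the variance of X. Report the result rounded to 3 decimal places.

36.467

E[X] = (1/3)·(-6) + (1/7)·3 + (8/21)·5 + (1/7)·11 = 40/21
E[X²] = (1/3)·36 + (1/7)·9 + (8/21)·25 + (1/7)·121 = 842/21
Var(X) = 842/21 − (40/21)² = 16082/441 ≈ 36.467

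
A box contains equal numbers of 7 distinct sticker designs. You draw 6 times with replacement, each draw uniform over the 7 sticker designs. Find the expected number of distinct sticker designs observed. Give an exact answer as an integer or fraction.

70993/16807

Let Xⱼ=1 if type j appears at least once. P(Xⱼ=1) = 1 − ((7−1)/7)^6 = 70993/117649.
E[#distinct] = 7·70993/117649 = 70993/16807.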